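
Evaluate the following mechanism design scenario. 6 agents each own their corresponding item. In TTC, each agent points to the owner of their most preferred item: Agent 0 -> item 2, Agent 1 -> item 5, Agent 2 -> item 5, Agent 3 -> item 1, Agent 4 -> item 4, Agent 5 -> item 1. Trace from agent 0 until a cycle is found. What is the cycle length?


Step 1: Trace the pointer graph from agent 0: 0 -> 2 -> 5 -> 1 -> 5
Step 2: A cycle is detected when we revisit agent 5
Step 3: The cycle is: 5 -> 1 -> 5
Step 4: Cycle length = 2

2


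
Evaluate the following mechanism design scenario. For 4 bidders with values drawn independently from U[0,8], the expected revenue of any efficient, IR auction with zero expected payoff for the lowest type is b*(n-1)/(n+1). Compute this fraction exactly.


Step 1: By Revenue Equivalence, expected revenue = b*(n-1)/(n+1)
Step 2: Substituting n = 4, b = 8
Step 3: Revenue = 8*(4-1)/(4+1) = 8*3/5
Step 4: Revenue = 24/5

24/5


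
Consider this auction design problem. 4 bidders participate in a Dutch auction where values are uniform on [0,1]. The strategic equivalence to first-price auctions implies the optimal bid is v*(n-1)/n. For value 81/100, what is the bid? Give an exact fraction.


Step 1: Dutch auctions are strategically equivalent to first-price auctions
Step 2: The equilibrium bid is b(v) = v*(n-1)/n
Step 3: b = 81/100 * 3/4
Step 4: b = 243/400

243/400


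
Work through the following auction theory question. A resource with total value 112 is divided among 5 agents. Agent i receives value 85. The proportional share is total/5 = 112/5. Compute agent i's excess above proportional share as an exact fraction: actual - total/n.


Step 1: Proportional share = 112/5
Step 2: Agent's actual allocation = 85
Step 3: Excess = 85 - 112/5 = 313/5

313/5


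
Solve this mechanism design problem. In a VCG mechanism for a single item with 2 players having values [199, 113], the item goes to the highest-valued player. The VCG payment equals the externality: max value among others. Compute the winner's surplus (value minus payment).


Step 1: The winner is the agent with the highest value: agent 0 with value 199
Step 2: Values of other agents: [113]
Step 3: VCG payment = max of others' values = 113
Step 4: Surplus = 199 - 113 = 86

86


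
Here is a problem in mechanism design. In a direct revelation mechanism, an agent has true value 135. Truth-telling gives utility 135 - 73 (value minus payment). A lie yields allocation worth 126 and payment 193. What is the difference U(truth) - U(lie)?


Step 1: U(truth) = value - payment = 135 - 73 = 62
Step 2: U(lie) = allocation - payment = 126 - 193 = -67
Step 3: IC gap = 62 - (-67) = 129

129


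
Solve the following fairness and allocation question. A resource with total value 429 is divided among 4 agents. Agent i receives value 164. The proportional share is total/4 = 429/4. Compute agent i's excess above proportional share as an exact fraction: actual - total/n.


Step 1: Proportional share = 429/4
Step 2: Agent's actual allocation = 164
Step 3: Excess = 164 - 429/4 = 227/4

227/4


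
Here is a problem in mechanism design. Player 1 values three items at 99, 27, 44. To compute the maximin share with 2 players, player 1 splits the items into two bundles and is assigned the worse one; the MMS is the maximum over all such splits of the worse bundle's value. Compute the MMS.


Step 1: Item values = 99, 27, 44
Step 2: Enumerate all 2-bundle partitions and take the smaller bundle:
  Partition 1: {99} vs {27,44} -> bundles 99, 71; min = 71
  Partition 2: {27} vs {99,44} -> bundles 27, 143; min = 27
  Partition 3: {44} vs {99,27} -> bundles 44, 126; min = 44
Step 3: MMS = max(71, 27, 44) = 71

71


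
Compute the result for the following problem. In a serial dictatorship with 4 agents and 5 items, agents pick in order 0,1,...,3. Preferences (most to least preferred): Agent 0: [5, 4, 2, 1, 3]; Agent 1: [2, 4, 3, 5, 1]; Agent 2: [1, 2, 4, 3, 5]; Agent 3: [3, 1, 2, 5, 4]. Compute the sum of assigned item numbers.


Step 1: Agent 0 picks item 5
Step 2: Agent 1 picks item 2
Step 3: Agent 2 picks item 1
Step 4: Agent 3 picks item 3
Step 5: Sum = 5 + 2 + 1 + 3 = 11

11


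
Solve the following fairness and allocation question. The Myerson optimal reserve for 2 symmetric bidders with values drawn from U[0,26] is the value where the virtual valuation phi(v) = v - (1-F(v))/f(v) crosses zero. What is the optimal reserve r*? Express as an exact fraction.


Step 1: For U[0,26], F(v) = v/26 and f(v) = 1/26
Step 2: phi(v) = v - (1 - v/26)/(1/26) = v - (26 - v) = 2v - 26
Step 3: Set phi(r*) = 0: 2r* - 26 = 0
Step 4: r* = 26/2 = 13 (the number of bidders n = 2 does not enter)

13


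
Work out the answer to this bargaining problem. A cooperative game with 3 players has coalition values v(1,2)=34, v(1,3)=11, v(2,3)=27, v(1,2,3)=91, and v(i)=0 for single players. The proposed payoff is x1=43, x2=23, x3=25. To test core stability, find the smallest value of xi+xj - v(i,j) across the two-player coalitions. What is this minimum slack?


Step 1: Slack for coalition (1,2): x1+x2 - v12 = 66 - 34 = 32
Step 2: Slack for coalition (1,3): x1+x3 - v13 = 68 - 11 = 57
Step 3: Slack for coalition (2,3): x2+x3 - v23 = 48 - 27 = 21
Step 4: Minimum slack = min(32, 57, 21) = 21, attained by (2,3); no pair can gain by deviating, so the allocation is in the core

21


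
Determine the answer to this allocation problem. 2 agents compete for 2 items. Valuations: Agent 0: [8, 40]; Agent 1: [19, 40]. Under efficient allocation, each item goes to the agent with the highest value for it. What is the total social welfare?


Step 1: For each item, find the maximum value among all agents.
Step 2: Item 0 -> Agent 1 (value 19)
Step 3: Item 1 -> Agent 0 (value 40)
Step 4: Total welfare = 19 + 40 = 59

59


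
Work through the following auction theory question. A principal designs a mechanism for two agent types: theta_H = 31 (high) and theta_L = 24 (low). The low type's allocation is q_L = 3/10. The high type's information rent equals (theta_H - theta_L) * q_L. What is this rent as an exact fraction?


Step 1: theta_H - theta_L = 31 - 24 = 7
Step 2: Information rent = (theta_H - theta_L) * q_L
Step 3: = 7 * 3/10
Step 4: = 21/10

21/10


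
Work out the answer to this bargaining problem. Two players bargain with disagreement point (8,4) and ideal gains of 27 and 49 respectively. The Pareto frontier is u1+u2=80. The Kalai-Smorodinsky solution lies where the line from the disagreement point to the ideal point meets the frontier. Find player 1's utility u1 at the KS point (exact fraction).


Step 1: At the KS point, (u1-d1)/r1 = (u2-d2)/r2 = t and u1+u2 = 80
Step 2: u1 = d1 + r1*t and u2 = d2 + r2*t, so (d1 + r1*t) + (d2 + r2*t) = 80
Step 3: t = (80 - 8 - 4)/(27 + 49) = 68/76 = 17/19
Step 4: u1 = d1 + r1*t = 8 + 27 * 17/19 = 611/19
Step 5: (Check: u2 = d2 + r2*t = 909/19; u1+u2 = 611/19 + 909/19 = 80, on the frontier.)

611/19


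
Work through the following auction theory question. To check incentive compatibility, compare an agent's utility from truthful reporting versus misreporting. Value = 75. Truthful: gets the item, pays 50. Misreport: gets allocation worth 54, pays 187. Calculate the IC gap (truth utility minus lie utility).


Step 1: U(truth) = value - payment = 75 - 50 = 25
Step 2: U(lie) = allocation - payment = 54 - 187 = -133
Step 3: IC gap = 25 - (-133) = 158

158


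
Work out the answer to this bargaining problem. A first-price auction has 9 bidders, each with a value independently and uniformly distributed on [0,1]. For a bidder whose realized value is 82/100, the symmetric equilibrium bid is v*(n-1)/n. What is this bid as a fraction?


Step 1: The symmetric BNE bidding function is b(v) = v * (n-1) / n
Step 2: Substitute v = 41/50 and n = 9
Step 3: b = 41/50 * 8/9
Step 4: b = 164/225

164/225


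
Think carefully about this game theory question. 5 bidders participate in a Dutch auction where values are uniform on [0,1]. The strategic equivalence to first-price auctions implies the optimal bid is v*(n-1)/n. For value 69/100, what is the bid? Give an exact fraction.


Step 1: Dutch auctions are strategically equivalent to first-price auctions
Step 2: The equilibrium bid is b(v) = v*(n-1)/n
Step 3: b = 69/100 * 4/5
Step 4: b = 69/125

69/125


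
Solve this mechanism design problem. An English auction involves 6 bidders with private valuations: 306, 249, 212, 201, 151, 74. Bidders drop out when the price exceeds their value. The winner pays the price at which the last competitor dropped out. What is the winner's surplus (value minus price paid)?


Step 1: Identify the highest value: 306
Step 2: Identify the second-highest value: 249
Step 3: The final price = second-highest value = 249
Step 4: Surplus = 306 - 249 = 57

57


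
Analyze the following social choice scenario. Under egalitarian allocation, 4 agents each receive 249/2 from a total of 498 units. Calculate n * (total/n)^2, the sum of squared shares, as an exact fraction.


Step 1: Each agent's share = 498/4 = 249/2
Step 2: Square of each share = (249/2)^2 = 62001/4
Step 3: Sum of squares = 4 * 62001/4 = 62001

62001


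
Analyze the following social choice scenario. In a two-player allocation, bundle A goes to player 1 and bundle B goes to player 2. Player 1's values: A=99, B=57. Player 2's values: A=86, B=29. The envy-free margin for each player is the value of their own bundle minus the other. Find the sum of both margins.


Step 1: Player 1's margin = v1(A) - v1(B) = 99 - 57 = 42
Step 2: Player 2's margin = v2(B) - v2(A) = 29 - 86 = -57
Step 3: Total margin = 42 + -57 = -15

-15


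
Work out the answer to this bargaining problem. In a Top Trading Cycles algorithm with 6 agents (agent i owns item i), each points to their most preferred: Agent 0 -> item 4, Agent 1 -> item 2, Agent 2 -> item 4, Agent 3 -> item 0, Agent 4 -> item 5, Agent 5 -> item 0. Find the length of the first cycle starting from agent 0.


Step 1: Trace the pointer graph from agent 0: 0 -> 4 -> 5 -> 0
Step 2: A cycle is detected when we revisit agent 0
Step 3: The cycle is: 0 -> 4 -> 5 -> 0
Step 4: Cycle length = 3

3


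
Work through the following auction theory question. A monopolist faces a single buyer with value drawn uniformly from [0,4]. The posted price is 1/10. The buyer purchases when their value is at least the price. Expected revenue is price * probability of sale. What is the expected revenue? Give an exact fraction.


Step 1: Posted price r = 1/10, value support [0,4]
Step 2: P(v >= r) = (4 - 1/10)/4 = 39/40
Step 3: Expected revenue = r * P(v >= r) = 1/10 * 39/40
Step 4: Revenue = 39/400

39/400


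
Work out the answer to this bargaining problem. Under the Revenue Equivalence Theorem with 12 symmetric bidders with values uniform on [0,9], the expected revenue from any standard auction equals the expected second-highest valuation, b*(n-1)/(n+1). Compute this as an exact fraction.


Step 1: By Revenue Equivalence, expected revenue = b*(n-1)/(n+1)
Step 2: Substituting n = 12, b = 9
Step 3: Revenue = 9*(12-1)/(12+1) = 9*11/13
Step 4: Revenue = 99/13

99/13


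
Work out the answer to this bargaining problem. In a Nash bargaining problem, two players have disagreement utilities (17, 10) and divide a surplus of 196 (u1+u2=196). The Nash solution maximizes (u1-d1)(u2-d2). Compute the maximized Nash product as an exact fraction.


Step 1: The Nash solution splits surplus symmetrically above the disagreement point
Step 2: u1 = (total + d1 - d2)/2 = (196 + 17 - 10)/2 = 203/2
Step 3: u2 = (total - d1 + d2)/2 = (196 - 17 + 10)/2 = 189/2
Step 4: Nash product = (203/2 - 17) * (189/2 - 10)
Step 5: = 169/2 * 169/2 = 28561/4

28561/4


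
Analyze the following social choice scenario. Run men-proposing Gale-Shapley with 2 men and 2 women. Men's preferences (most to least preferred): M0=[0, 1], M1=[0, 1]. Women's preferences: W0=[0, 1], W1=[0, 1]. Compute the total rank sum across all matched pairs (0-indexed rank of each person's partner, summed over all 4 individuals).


Step 1: Run Gale-Shapley (men propose, women hold best offer):
  M0 proposes to W0; she accepts
  M1 proposes to W0; rejected
  M1 proposes to W1; she accepts
Step 2: Final matching: W0-M0, W1-M1
Step 3: 0-indexed ranks (man's rank of his match, then woman's): 0 + 0 + 1 + 1
Step 4: Total rank sum = 2

2


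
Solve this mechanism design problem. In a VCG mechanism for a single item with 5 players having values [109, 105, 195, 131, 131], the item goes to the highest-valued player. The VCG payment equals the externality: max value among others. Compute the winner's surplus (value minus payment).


Step 1: The winner is the agent with the highest value: agent 2 with value 195
Step 2: Values of other agents: [109, 105, 131, 131]
Step 3: VCG payment = max of others' values = 131
Step 4: Surplus = 195 - 131 = 64

64


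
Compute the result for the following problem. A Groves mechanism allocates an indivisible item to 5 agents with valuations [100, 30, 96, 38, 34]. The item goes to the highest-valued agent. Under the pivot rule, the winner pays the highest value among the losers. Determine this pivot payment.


Step 1: The efficient winner is agent 0 with value 100
Step 2: Other agents' values: [30, 96, 38, 34]
Step 3: Pivot payment = max(others) = 96
Step 4: The winner pays 96

96


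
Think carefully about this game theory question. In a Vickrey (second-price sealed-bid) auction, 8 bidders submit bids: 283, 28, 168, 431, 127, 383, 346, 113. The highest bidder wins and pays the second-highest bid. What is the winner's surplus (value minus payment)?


Step 1: Sort bids in descending order: 431, 383, 346, 283, 168, 127, 113, 28
Step 2: The winning bid is the highest: 431
Step 3: The payment equals the second-highest bid: 383
Step 4: Surplus = winner's bid - payment = 431 - 383 = 48

48


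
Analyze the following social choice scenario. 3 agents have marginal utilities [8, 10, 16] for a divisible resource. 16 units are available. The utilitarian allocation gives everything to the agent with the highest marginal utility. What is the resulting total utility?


Step 1: The marginal utilities are [8, 10, 16]
Step 2: The highest marginal utility is 16
Step 3: All 16 units go to that agent
Step 4: Total utility = 16 * 16 = 256

256


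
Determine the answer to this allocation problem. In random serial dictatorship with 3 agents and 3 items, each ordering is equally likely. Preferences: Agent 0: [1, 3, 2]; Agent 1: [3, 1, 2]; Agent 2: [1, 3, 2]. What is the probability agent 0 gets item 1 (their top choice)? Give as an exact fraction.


Step 1: Agent 0 wants item 1
Step 2: There are 6 possible orderings of agents
Step 3: In 3 orderings, agent 0 gets item 1
Step 4: Probability = 3/6 = 1/2

1/2


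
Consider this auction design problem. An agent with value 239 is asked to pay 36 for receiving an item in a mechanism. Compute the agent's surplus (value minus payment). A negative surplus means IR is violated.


Step 1: Surplus = value - payment = 239 - 36 = 203
Step 2: IR is satisfied (surplus >= 0)

203


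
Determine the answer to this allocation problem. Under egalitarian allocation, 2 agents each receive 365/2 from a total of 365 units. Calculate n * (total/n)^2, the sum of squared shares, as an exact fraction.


Step 1: Each agent's share = 365/2
Step 2: Square of each share = (365/2)^2 = 133225/4
Step 3: Sum of squares = 2 * 133225/4 = 133225/2

133225/2


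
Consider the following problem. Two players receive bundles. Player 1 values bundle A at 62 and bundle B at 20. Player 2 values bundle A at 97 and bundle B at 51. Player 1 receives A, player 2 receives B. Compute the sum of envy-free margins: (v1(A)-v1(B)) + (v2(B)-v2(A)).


Step 1: Player 1's margin = v1(A) - v1(B) = 62 - 20 = 42
Step 2: Player 2's margin = v2(B) - v2(A) = 51 - 97 = -46
Step 3: Total margin = 42 + -46 = -4

-4


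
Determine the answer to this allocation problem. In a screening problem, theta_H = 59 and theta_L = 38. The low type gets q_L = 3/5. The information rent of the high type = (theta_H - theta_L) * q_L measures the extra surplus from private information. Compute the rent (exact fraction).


Step 1: theta_H - theta_L = 59 - 38 = 21
Step 2: Information rent = (theta_H - theta_L) * q_L
Step 3: = 21 * 3/5
Step 4: = 63/5

63/5


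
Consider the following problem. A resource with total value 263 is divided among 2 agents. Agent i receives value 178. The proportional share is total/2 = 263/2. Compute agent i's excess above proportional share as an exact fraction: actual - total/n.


Step 1: Proportional share = 263/2
Step 2: Agent's actual allocation = 178
Step 3: Excess = 178 - 263/2 = 93/2

93/2


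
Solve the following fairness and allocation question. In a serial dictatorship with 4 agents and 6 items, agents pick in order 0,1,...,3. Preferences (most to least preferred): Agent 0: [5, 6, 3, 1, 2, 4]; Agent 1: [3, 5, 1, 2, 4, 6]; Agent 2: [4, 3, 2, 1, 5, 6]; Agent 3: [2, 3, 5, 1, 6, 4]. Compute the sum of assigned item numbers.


Step 1: Agent 0 picks item 5
Step 2: Agent 1 picks item 3
Step 3: Agent 2 picks item 4
Step 4: Agent 3 picks item 2
Step 5: Sum = 5 + 3 + 4 + 2 = 14

14


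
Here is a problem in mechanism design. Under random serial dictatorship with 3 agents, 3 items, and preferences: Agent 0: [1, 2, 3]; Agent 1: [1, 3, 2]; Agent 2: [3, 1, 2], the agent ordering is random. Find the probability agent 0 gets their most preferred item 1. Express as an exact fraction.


Step 1: Agent 0 wants item 1
Step 2: There are 6 possible orderings of agents
Step 3: In 3 orderings, agent 0 gets item 1
Step 4: Probability = 3/6 = 1/2

1/2


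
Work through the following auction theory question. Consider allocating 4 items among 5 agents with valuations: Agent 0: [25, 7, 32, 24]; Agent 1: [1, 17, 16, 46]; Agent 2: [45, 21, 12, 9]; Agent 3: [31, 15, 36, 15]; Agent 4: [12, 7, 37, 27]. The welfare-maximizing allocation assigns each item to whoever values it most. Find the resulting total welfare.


Step 1: For each item, find the maximum value among all agents.
Step 2: Item 0 -> Agent 2 (value 45)
Step 3: Item 1 -> Agent 2 (value 21)
Step 4: Item 2 -> Agent 4 (value 37)
Step 5: Item 3 -> Agent 1 (value 46)
Step 6: Total welfare = 45 + 21 + 37 + 46 = 149

149


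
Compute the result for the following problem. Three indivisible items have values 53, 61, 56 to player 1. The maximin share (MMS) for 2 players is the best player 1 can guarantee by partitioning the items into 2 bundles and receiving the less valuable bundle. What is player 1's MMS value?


Step 1: Item values = 53, 61, 56
Step 2: Enumerate all 2-bundle partitions and take the smaller bundle:
  Partition 1: {53} vs {61,56} -> bundles 53, 117; min = 53
  Partition 2: {61} vs {53,56} -> bundles 61, 109; min = 61
  Partition 3: {56} vs {53,61} -> bundles 56, 114; min = 56
Step 3: MMS = max(53, 61, 56) = 61

61


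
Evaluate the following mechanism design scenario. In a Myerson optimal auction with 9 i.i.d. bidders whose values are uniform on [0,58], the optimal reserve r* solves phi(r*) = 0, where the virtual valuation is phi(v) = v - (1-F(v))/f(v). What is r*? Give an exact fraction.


Step 1: For U[0,58], F(v) = v/58 and f(v) = 1/58
Step 2: phi(v) = v - (1 - v/58)/(1/58) = v - (58 - v) = 2v - 58
Step 3: Set phi(r*) = 0: 2r* - 58 = 0
Step 4: r* = 58/2 = 29 (the number of bidders n = 9 does not enter)

29


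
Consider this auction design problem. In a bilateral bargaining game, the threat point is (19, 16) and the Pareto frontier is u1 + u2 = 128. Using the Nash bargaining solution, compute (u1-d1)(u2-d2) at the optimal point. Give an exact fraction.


Step 1: The Nash solution splits surplus symmetrically above the disagreement point
Step 2: u1 = (total + d1 - d2)/2 = (128 + 19 - 16)/2 = 131/2
Step 3: u2 = (total - d1 + d2)/2 = (128 - 19 + 16)/2 = 125/2
Step 4: Nash product = (131/2 - 19) * (125/2 - 16)
Step 5: = 93/2 * 93/2 = 8649/4

8649/4


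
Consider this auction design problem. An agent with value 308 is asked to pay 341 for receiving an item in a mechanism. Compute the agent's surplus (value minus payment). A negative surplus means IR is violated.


Step 1: Surplus = value - payment = 308 - 341 = -33
Step 2: IR is violated (surplus < 0)

-33


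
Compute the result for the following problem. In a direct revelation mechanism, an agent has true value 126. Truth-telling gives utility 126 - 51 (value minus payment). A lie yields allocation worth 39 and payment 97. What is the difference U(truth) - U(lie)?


Step 1: U(truth) = value - payment = 126 - 51 = 75
Step 2: U(lie) = allocation - payment = 39 - 97 = -58
Step 3: IC gap = 75 - (-58) = 133

133


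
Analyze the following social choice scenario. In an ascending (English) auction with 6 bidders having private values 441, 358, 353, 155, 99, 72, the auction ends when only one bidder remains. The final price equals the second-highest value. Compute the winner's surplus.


Step 1: Identify the highest value: 441
Step 2: Identify the second-highest value: 358
Step 3: The final price = second-highest value = 358
Step 4: Surplus = 441 - 358 = 83

83


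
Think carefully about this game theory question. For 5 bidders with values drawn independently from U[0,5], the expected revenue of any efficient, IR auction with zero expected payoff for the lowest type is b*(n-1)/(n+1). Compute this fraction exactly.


Step 1: By Revenue Equivalence, expected revenue = b*(n-1)/(n+1)
Step 2: Substituting n = 5, b = 5
Step 3: Revenue = 5*(5-1)/(5+1) = 5*4/6
Step 4: Revenue = 20/6 = 10/3

10/3


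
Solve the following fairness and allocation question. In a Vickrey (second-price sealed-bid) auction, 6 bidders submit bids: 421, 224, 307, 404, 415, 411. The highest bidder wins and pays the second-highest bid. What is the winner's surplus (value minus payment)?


Step 1: Sort bids in descending order: 421, 415, 411, 404, 307, 224
Step 2: The winning bid is the highest: 421
Step 3: The payment equals the second-highest bid: 415
Step 4: Surplus = winner's bid - payment = 421 - 415 = 6

6


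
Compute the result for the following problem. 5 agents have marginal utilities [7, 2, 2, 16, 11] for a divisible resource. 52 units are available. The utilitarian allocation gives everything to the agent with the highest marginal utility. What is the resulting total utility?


Step 1: The marginal utilities are [7, 2, 2, 16, 11]
Step 2: The highest marginal utility is 16
Step 3: All 52 units go to that agent
Step 4: Total utility = 16 * 52 = 832

832


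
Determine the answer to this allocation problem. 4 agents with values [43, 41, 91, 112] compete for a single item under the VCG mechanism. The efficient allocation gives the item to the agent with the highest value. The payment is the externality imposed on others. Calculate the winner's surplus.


Step 1: The winner is the agent with the highest value: agent 3 with value 112
Step 2: Values of other agents: [43, 41, 91]
Step 3: VCG payment = max of others' values = 91
Step 4: Surplus = 112 - 91 = 21

21


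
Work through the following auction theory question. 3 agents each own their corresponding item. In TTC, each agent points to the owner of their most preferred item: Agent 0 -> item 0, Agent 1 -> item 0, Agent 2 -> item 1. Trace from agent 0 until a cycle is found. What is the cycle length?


Step 1: Trace the pointer graph from agent 0: 0 -> 0
Step 2: A cycle is detected when we revisit agent 0
Step 3: The cycle is: 0 -> 0
Step 4: Cycle length = 1

1


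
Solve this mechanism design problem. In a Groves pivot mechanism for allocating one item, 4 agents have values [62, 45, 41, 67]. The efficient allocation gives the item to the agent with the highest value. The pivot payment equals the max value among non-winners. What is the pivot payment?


Step 1: The efficient winner is agent 3 with value 67
Step 2: Other agents' values: [62, 45, 41]
Step 3: Pivot payment = max(others) = 62
Step 4: The winner pays 62

62


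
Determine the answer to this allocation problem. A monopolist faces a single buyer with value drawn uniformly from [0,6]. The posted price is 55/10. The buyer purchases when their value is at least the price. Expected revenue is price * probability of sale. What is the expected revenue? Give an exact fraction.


Step 1: Posted price r = 11/2, value support [0,6]
Step 2: P(v >= r) = (6 - 11/2)/6 = 1/12
Step 3: Expected revenue = r * P(v >= r) = 11/2 * 1/12
Step 4: Revenue = 11/24

11/24


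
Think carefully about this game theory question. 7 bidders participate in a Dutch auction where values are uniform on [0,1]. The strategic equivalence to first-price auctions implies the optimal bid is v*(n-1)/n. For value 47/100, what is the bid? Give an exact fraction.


Step 1: Dutch auctions are strategically equivalent to first-price auctions
Step 2: The equilibrium bid is b(v) = v*(n-1)/n
Step 3: b = 47/100 * 6/7
Step 4: b = 141/350

141/350


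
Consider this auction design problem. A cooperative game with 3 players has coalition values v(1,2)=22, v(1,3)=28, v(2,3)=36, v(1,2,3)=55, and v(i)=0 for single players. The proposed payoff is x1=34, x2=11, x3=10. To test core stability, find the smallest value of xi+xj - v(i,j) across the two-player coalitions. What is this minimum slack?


Step 1: Slack for coalition (1,2): x1+x2 - v12 = 45 - 22 = 23
Step 2: Slack for coalition (1,3): x1+x3 - v13 = 44 - 28 = 16
Step 3: Slack for coalition (2,3): x2+x3 - v23 = 21 - 36 = -15
Step 4: Minimum slack = min(23, 16, -15) = -15, attained by (2,3); coalition (2,3) can block (slack < 0), so the allocation is not in the core

-15


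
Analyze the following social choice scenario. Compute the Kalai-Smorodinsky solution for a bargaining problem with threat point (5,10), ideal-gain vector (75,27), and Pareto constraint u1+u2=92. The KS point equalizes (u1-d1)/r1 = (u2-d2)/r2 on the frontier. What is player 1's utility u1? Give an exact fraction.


Step 1: At the KS point, (u1-d1)/r1 = (u2-d2)/r2 = t and u1+u2 = 92
Step 2: u1 = d1 + r1*t and u2 = d2 + r2*t, so (d1 + r1*t) + (d2 + r2*t) = 92
Step 3: t = (92 - 5 - 10)/(75 + 27) = 77/102
Step 4: u1 = d1 + r1*t = 5 + 75 * 77/102 = 2095/34
Step 5: (Check: u2 = d2 + r2*t = 1033/34; u1+u2 = 2095/34 + 1033/34 = 92, on the frontier.)

2095/34


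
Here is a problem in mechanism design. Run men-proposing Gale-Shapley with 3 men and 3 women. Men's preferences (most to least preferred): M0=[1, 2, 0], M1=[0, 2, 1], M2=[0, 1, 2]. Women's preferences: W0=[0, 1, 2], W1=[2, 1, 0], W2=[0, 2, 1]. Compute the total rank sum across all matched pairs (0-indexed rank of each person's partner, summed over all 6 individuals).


Step 1: Run Gale-Shapley (men propose, women hold best offer):
  M0 proposes to W1; she accepts
  M1 proposes to W0; she accepts
  M2 proposes to W0; rejected
  M2 proposes to W1; she switches from M0
  M0 proposes to W2; she accepts
Step 2: Final matching: W0-M1, W1-M2, W2-M0
Step 3: 0-indexed ranks (man's rank of his match, then woman's): 0 + 1 + 1 + 0 + 1 + 0
Step 4: Total rank sum = 3

3


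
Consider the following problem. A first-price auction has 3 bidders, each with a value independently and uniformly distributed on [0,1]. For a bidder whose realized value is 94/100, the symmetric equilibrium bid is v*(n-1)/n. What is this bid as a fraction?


Step 1: The symmetric BNE bidding function is b(v) = v * (n-1) / n
Step 2: Substitute v = 47/50 and n = 3
Step 3: b = 47/50 * 2/3
Step 4: b = 47/75

47/75


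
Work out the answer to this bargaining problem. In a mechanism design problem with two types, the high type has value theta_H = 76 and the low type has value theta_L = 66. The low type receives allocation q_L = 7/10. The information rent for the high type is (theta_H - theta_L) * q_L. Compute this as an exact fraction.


Step 1: theta_H - theta_L = 76 - 66 = 10
Step 2: Information rent = (theta_H - theta_L) * q_L
Step 3: = 10 * 7/10
Step 4: = 7

7


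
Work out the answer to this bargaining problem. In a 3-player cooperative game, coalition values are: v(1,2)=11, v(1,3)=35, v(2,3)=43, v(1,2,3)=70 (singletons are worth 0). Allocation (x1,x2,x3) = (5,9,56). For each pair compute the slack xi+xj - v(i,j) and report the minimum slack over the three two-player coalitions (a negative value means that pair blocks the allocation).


Step 1: Slack for coalition (1,2): x1+x2 - v12 = 14 - 11 = 3
Step 2: Slack for coalition (1,3): x1+x3 - v13 = 61 - 35 = 26
Step 3: Slack for coalition (2,3): x2+x3 - v23 = 65 - 43 = 22
Step 4: Minimum slack = min(3, 26, 22) = 3, attained by (1,2); no pair can gain by deviating, so the allocation is in the core

3


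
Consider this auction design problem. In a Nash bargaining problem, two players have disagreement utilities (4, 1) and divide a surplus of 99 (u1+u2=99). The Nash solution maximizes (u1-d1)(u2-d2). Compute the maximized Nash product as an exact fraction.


Step 1: The Nash solution splits surplus symmetrically above the disagreement point
Step 2: u1 = (total + d1 - d2)/2 = (99 + 4 - 1)/2 = 51
Step 3: u2 = (total - d1 + d2)/2 = (99 - 4 + 1)/2 = 48
Step 4: Nash product = (51 - 4) * (48 - 1)
Step 5: = 47 * 47 = 2209

2209


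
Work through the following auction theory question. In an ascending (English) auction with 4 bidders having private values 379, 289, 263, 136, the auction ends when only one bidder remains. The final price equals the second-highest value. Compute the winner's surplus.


Step 1: Identify the highest value: 379
Step 2: Identify the second-highest value: 289
Step 3: The final price = second-highest value = 289
Step 4: Surplus = 379 - 289 = 90

90


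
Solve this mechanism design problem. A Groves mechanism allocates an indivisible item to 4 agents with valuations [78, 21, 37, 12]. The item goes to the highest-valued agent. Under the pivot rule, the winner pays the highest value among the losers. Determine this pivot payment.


Step 1: The efficient winner is agent 0 with value 78
Step 2: Other agents' values: [21, 37, 12]
Step 3: Pivot payment = max(others) = 37
Step 4: The winner pays 37

37


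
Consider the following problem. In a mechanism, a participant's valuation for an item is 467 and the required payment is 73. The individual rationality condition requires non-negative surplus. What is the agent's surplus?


Step 1: Surplus = value - payment = 467 - 73 = 394
Step 2: IR is satisfied (surplus >= 0)

394


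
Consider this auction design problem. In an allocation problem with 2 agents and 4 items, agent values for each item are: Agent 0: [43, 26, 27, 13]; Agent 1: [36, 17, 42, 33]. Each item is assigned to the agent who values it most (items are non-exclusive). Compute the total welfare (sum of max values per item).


Step 1: For each item, find the maximum value among all agents.
Step 2: Item 0 -> Agent 0 (value 43)
Step 3: Item 1 -> Agent 0 (value 26)
Step 4: Item 2 -> Agent 1 (value 42)
Step 5: Item 3 -> Agent 1 (value 33)
Step 6: Total welfare = 43 + 26 + 42 + 33 = 144

144


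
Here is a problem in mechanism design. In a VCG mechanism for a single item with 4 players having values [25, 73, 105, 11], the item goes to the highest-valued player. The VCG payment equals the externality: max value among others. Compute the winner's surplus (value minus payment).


Step 1: The winner is the agent with the highest value: agent 2 with value 105
Step 2: Values of other agents: [25, 73, 11]
Step 3: VCG payment = max of others' values = 73
Step 4: Surplus = 105 - 73 = 32

32


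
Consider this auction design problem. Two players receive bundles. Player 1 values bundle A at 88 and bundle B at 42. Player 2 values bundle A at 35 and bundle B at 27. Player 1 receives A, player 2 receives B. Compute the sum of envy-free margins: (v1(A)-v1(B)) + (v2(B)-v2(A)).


Step 1: Player 1's margin = v1(A) - v1(B) = 88 - 42 = 46
Step 2: Player 2's margin = v2(B) - v2(A) = 27 - 35 = -8
Step 3: Total margin = 46 + -8 = 38

38


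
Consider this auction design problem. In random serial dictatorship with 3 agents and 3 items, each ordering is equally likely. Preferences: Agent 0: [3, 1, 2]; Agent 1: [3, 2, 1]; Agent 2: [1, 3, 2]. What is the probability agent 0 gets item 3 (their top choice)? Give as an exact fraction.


Step 1: Agent 0 wants item 3
Step 2: There are 6 possible orderings of agents
Step 3: In 3 orderings, agent 0 gets item 3
Step 4: Probability = 3/6 = 1/2

1/2


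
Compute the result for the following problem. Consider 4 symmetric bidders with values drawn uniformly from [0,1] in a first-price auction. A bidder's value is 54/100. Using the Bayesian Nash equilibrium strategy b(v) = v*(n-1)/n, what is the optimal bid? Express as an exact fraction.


Step 1: The symmetric BNE bidding function is b(v) = v * (n-1) / n
Step 2: Substitute v = 27/50 and n = 4
Step 3: b = 27/50 * 3/4
Step 4: b = 81/200

81/200


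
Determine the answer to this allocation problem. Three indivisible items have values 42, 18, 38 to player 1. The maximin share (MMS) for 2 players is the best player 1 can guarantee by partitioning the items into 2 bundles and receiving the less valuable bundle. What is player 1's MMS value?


Step 1: Item values = 42, 18, 38
Step 2: Enumerate all 2-bundle partitions and take the smaller bundle:
  Partition 1: {42} vs {18,38} -> bundles 42, 56; min = 42
  Partition 2: {18} vs {42,38} -> bundles 18, 80; min = 18
  Partition 3: {38} vs {42,18} -> bundles 38, 60; min = 38
Step 3: MMS = max(42, 18, 38) = 42

42


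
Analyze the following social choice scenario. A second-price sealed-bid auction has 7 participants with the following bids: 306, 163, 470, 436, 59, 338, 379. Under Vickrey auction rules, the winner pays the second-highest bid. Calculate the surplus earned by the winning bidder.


Step 1: Sort bids in descending order: 470, 436, 379, 338, 306, 163, 59
Step 2: The winning bid is the highest: 470
Step 3: The payment equals the second-highest bid: 436
Step 4: Surplus = winner's bid - payment = 470 - 436 = 34

34


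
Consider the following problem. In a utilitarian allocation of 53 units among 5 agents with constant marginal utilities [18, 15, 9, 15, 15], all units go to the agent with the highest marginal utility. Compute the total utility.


Step 1: The marginal utilities are [18, 15, 9, 15, 15]
Step 2: The highest marginal utility is 18
Step 3: All 53 units go to that agent
Step 4: Total utility = 18 * 53 = 954

954


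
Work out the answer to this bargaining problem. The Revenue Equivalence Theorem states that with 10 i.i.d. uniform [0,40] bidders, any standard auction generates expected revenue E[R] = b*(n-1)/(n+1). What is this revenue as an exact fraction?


Step 1: By Revenue Equivalence, expected revenue = b*(n-1)/(n+1)
Step 2: Substituting n = 10, b = 40
Step 3: Revenue = 40*(10-1)/(10+1) = 40*9/11
Step 4: Revenue = 360/11

360/11


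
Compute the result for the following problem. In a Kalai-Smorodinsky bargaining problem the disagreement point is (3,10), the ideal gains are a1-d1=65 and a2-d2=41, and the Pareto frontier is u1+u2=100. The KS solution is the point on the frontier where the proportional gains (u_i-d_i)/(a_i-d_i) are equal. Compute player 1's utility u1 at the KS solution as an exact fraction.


Step 1: At the KS point, (u1-d1)/r1 = (u2-d2)/r2 = t and u1+u2 = 100
Step 2: u1 = d1 + r1*t and u2 = d2 + r2*t, so (d1 + r1*t) + (d2 + r2*t) = 100
Step 3: t = (100 - 3 - 10)/(65 + 41) = 87/106
Step 4: u1 = d1 + r1*t = 3 + 65 * 87/106 = 5973/106
Step 5: (Check: u2 = d2 + r2*t = 4627/106; u1+u2 = 5973/106 + 4627/106 = 100, on the frontier.)

5973/106


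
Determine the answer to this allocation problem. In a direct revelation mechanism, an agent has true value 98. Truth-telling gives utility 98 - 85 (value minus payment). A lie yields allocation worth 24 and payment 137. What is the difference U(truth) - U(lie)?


Step 1: U(truth) = value - payment = 98 - 85 = 13
Step 2: U(lie) = allocation - payment = 24 - 137 = -113
Step 3: IC gap = 13 - (-113) = 126

126


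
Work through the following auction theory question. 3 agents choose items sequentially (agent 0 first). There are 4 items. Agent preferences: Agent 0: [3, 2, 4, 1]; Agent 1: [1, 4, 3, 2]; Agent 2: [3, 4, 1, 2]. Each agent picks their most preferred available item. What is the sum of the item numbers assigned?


Step 1: Agent 0 picks item 3
Step 2: Agent 1 picks item 1
Step 3: Agent 2 picks item 4
Step 4: Sum = 3 + 1 + 4 = 8

8


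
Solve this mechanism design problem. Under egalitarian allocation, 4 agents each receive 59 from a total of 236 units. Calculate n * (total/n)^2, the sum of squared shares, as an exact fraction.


Step 1: Each agent's share = 236/4 = 59
Step 2: Square of each share = (59)^2 = 3481
Step 3: Sum of squares = 4 * 3481 = 13924

13924


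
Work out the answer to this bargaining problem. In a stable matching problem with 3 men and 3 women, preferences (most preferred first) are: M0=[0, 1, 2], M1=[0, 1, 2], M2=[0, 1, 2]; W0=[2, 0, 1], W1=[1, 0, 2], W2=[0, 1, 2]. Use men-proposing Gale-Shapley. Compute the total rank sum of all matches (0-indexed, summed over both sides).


Step 1: Run Gale-Shapley (men propose, women hold best offer):
  M0 proposes to W0; she accepts
  M1 proposes to W0; rejected
  M1 proposes to W1; she accepts
  M2 proposes to W0; she switches from M0
  M0 proposes to W1; rejected
  M0 proposes to W2; she accepts
Step 2: Final matching: W0-M2, W1-M1, W2-M0
Step 3: 0-indexed ranks (man's rank of his match, then woman's): 0 + 0 + 1 + 0 + 2 + 0
Step 4: Total rank sum = 3

3


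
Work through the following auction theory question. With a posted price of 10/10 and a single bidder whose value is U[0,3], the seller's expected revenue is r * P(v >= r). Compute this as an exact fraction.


Step 1: Posted price r = 1, value support [0,3]
Step 2: P(v >= r) = (3 - 1)/3 = 2/3
Step 3: Expected revenue = r * P(v >= r) = 1 * 2/3
Step 4: Revenue = 2/3

2/3


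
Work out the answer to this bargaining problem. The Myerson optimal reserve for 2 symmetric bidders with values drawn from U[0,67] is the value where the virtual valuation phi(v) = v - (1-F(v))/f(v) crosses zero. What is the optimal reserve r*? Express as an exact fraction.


Step 1: For U[0,67], F(v) = v/67 and f(v) = 1/67
Step 2: phi(v) = v - (1 - v/67)/(1/67) = v - (67 - v) = 2v - 67
Step 3: Set phi(r*) = 0: 2r* - 67 = 0
Step 4: r* = 67/2 (the number of bidders n = 2 does not enter)

67/2


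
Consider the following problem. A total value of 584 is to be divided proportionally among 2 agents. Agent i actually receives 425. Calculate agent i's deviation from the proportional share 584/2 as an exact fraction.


Step 1: Proportional share = 584/2 = 292
Step 2: Agent's actual allocation = 425
Step 3: Excess = 425 - 292 = 133

133


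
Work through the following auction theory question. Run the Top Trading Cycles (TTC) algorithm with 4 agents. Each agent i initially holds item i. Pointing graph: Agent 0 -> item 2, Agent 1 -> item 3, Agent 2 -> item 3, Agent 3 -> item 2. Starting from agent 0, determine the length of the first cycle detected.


Step 1: Trace the pointer graph from agent 0: 0 -> 2 -> 3 -> 2
Step 2: A cycle is detected when we revisit agent 2
Step 3: The cycle is: 2 -> 3 -> 2
Step 4: Cycle length = 2

2


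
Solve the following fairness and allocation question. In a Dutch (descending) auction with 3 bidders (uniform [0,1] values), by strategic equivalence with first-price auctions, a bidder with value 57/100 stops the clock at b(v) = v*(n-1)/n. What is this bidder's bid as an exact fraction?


Step 1: Dutch auctions are strategically equivalent to first-price auctions
Step 2: The equilibrium bid is b(v) = v*(n-1)/n
Step 3: b = 57/100 * 2/3
Step 4: b = 19/50

19/50


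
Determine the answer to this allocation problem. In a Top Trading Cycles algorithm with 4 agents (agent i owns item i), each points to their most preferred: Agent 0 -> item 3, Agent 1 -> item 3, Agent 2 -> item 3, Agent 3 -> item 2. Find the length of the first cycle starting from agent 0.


Step 1: Trace the pointer graph from agent 0: 0 -> 3 -> 2 -> 3
Step 2: A cycle is detected when we revisit agent 3
Step 3: The cycle is: 3 -> 2 -> 3
Step 4: Cycle length = 2

2
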